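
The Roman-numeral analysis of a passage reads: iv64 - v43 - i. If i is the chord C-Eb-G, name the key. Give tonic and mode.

C minor

The chord Cm is a minor triad rooted on C; its label is i.
If C is scale degree 1 and the mode makes that degree carry a minor triad, the tonic is C and the mode is minor.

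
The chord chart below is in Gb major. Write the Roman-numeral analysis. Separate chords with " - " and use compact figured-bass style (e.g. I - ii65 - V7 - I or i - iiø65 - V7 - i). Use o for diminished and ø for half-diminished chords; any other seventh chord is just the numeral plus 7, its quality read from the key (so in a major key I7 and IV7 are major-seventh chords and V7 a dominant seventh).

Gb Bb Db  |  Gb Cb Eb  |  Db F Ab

Gb-Bb-Db: major triad on Gb = scale degree 1 → I.
Gb-Cb-Eb: major triad on Cb = scale degree 4 → IV64.
Db-F-Ab: major triad on Db = scale degree 5 → V.

I - IV64 - V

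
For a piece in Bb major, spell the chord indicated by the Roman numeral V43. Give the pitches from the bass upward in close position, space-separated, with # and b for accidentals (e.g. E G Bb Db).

In Bb major, scale degree 5 is F, and the diatonic chord built there is a dominant seventh chord.
That chord is spelled F-A-C-Eb.
With the 43 figure the chord is in second inversion; from the bass C upward in close position it reads C-Eb-F-A.

C Eb F A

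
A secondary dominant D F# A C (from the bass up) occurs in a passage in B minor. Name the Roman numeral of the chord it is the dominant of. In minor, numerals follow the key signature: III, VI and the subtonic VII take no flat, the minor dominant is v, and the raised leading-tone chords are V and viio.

The chord is a dominant seventh chord on D.
A dominant resolves down a perfect fifth: D → G. In B minor, G is scale degree 6, i.e. VI.

VI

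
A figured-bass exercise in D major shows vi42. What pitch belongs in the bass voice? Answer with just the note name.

A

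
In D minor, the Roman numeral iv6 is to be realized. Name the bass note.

Bb

iv in D minor has root G; the chord is G-Bb-D.
The figure 6 means first inversion — the third is in the bass.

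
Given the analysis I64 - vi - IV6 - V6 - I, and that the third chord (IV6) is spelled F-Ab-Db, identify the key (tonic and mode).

Ab major

The anchor chord is a major triad on Db, labeled IV6.
If Db is scale degree 4 and the mode makes that degree carry a major triad, the tonic is Ab and the mode is major.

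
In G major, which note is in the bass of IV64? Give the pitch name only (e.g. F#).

G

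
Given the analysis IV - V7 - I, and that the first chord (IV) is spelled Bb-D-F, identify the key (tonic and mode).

The chord Bb is a major triad rooted on Bb; its label is IV.
Counting down 3 scale steps from Bb places the tonic on F; a major triad on degree 4 is diatonic only in major.

F major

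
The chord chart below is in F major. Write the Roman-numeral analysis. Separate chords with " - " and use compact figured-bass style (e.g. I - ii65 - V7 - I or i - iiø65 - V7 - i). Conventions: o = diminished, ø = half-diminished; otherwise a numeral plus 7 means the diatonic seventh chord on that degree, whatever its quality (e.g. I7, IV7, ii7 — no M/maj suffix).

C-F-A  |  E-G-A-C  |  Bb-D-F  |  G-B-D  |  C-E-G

I64 - iii43 - IV - V/V - V

C-F-A: root F is the tonic; major triad there is I64.
E-G-A-C: minor seventh chord on A = scale degree 3 → iii43.
Bb-D-F: major triad on Bb = scale degree 4 → IV.
G-B-D is the secondary dominant of V (major triad on G): V/V.
C-E-G: root C is the dominant; major triad there is V.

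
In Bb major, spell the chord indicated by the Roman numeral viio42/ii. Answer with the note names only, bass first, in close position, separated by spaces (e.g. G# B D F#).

Ab B D F

viio42/ii is a secondary leading-tone chord. The target ii is C in Bb major; the applied chord is rooted a semitone below, on B.
Building a fully diminished seventh chord on B gives B-D-F-Ab.
With the 42 figure the chord is in third inversion; from the bass Ab upward in close position it reads Ab-B-D-F.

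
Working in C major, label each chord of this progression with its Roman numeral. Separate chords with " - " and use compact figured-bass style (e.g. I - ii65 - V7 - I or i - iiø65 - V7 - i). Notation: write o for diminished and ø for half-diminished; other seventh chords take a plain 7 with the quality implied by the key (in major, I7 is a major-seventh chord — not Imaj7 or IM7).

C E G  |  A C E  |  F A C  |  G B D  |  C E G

C-E-G: root C is the tonic; major triad there is I.
A-C-E: root A is the submediant; minor triad there is vi.
F-A-C: root F is the subdominant; major triad there is IV.
G-B-D: root G is the dominant; major triad there is V.
C-E-G: root C is the tonic; major triad there is I.

I - vi - IV - V - I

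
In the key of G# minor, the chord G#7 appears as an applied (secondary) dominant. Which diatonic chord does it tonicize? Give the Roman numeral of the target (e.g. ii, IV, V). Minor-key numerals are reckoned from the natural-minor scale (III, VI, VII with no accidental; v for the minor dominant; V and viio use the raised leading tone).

iv

The chord is a dominant seventh chord on G#.
A dominant resolves down a perfect fifth: G# → C#. In G# minor, C# is scale degree 4, i.e. iv.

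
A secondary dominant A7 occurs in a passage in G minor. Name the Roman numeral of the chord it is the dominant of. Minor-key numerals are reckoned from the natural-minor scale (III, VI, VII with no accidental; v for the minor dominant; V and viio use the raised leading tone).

V

The chord is a dominant seventh chord on A.
A dominant resolves down a perfect fifth: A → D. In G minor, D is scale degree 5, i.e. V.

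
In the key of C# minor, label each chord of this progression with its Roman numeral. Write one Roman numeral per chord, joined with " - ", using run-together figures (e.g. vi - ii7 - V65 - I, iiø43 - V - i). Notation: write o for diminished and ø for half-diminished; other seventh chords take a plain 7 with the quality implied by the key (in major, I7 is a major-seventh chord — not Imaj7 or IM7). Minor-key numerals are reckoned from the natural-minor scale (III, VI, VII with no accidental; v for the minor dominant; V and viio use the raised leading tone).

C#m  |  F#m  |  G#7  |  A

i - iv - V7 - VI

C#m: minor triad on C# = scale degree 1 → i.
F#m: minor triad on F# = scale degree 4 → iv.
G#7: dominant seventh chord on G# = scale degree 5 → V7.
A has root A, degree 6 in C# minor, so VI.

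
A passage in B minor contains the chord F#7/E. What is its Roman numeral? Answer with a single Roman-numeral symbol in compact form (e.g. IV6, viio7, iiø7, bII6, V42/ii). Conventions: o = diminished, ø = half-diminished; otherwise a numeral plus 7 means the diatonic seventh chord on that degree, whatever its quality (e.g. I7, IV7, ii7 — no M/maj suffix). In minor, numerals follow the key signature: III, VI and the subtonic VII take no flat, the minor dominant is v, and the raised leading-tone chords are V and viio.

The pitches F#-A#-C#-E form a dominant seventh chord rooted on F#.
In B minor, F# is the dominant; the diatonic dominant seventh chord there is V7.
With E in the bass the chord is in third inversion, so the figured bass is 42.

V42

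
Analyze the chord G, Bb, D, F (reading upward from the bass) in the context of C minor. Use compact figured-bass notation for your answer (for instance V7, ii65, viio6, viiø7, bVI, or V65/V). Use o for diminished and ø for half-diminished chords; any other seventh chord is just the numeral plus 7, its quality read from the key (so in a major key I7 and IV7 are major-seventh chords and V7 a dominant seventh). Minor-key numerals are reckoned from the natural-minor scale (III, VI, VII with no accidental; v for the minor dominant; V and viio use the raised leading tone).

v7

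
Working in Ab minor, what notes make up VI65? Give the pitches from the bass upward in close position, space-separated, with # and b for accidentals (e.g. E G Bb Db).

Ab Cb Eb Fb

In Ab minor, the submediant is Fb, and the diatonic chord built there is a major seventh chord.
Stacking thirds from Fb gives Fb-Ab-Cb-Eb.
With the 65 figure the chord is in first inversion; from the bass Ab upward in close position it reads Ab-Cb-Eb-Fb.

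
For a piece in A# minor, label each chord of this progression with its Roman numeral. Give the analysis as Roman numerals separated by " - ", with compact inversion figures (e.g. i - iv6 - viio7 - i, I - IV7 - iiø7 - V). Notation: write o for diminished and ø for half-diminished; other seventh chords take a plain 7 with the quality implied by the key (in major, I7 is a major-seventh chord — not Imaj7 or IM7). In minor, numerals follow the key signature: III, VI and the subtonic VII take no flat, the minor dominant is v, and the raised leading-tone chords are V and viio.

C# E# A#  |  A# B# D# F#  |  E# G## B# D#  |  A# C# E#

i6 - iiø42 - V7 - i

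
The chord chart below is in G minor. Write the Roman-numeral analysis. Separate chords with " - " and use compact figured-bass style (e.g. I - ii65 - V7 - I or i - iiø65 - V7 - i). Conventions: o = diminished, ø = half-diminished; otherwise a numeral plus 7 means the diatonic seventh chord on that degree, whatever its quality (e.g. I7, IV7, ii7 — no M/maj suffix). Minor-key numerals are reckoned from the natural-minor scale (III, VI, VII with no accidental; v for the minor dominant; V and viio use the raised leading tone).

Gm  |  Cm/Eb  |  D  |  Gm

Gm has root G, degree 1 in G minor, so i.
Cm/Eb: minor triad on C = scale degree 4 → iv6.
D: major triad on D = scale degree 5 → V.
Gm has root G, degree 1 in G minor, so i.

i - iv6 - V - i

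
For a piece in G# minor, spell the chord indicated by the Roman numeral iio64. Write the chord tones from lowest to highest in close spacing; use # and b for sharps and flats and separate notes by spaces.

E A# C#

The numeral's case and figure indicate a diminished triad. In G# minor its root, the second degree, is A#.
That chord is spelled A#-C#-E.
With the 64 figure the chord is in second inversion; from the bass E upward in close position it reads E-A#-C#.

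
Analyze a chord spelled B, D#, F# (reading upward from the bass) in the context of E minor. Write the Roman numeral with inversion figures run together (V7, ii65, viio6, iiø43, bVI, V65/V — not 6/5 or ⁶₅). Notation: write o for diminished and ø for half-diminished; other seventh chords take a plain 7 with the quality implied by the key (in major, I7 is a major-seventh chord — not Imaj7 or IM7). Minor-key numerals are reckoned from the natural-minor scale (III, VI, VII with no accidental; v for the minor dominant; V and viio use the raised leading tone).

V

Stacked in thirds the chord is B-D#-F#: a major triad on B.
B is scale degree 5 in E minor, and a major triad on that degree is written V.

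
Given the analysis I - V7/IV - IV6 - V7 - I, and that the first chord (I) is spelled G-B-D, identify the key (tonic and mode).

I is given as G-B-D — a major triad with root G.
If G is scale degree 1 and the mode makes that degree carry a major triad, the tonic is G and the mode is major.

G major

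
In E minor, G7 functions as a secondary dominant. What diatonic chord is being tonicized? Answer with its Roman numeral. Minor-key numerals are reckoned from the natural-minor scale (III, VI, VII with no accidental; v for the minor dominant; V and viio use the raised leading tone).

The chord is a dominant seventh chord on G.
A dominant resolves down a perfect fifth: G → C. In E minor, C is scale degree 6, i.e. VI.

VI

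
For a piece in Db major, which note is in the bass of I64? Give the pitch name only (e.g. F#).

Ab

I in Db major has root Db; the chord is Db-F-Ab.
The figure 64 means second inversion — the fifth is in the bass.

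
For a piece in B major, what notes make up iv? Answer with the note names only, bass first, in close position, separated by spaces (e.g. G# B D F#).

iv is the minor subdominant, borrowed from the parallel minor. In B major that root is E.
So the chord is E-G-B, a minor triad.

E G B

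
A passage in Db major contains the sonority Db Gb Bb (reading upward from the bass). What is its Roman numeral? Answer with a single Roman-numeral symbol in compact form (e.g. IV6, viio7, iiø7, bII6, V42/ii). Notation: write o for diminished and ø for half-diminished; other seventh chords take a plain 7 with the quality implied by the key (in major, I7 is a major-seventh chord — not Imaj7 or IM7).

Stacked in thirds the chord is Gb-Bb-Db: a major triad on Gb.
In Db major, Gb is the subdominant; the diatonic major triad there is IV.
With Db in the bass the chord is in second inversion, so the figured bass is 64.

IV64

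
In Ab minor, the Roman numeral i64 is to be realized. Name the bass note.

i in Ab minor has root Ab; the chord is Ab-Cb-Eb.
The figure 64 means second inversion — the fifth is in the bass.

Eb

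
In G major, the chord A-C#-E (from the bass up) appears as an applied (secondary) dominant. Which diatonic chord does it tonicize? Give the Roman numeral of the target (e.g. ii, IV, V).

The chord is a major triad on A.
A dominant resolves down a perfect fifth: A → D. In G major, D is scale degree 5, i.e. V.

V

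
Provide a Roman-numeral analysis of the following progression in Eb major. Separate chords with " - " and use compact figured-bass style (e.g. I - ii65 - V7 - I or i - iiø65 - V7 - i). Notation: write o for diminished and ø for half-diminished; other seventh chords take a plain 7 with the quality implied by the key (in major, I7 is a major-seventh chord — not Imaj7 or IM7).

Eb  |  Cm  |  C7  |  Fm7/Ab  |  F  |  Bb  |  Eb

I - vi - V7/ii - ii65 - V/V - V - I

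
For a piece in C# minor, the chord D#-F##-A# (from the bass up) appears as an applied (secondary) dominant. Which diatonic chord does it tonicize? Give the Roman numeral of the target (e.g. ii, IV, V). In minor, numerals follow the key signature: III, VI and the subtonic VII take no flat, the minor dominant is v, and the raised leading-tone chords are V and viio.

The chord is a major triad on D#.
A dominant resolves down a perfect fifth: D# → G#. In C# minor, G# is scale degree 5, i.e. V.

V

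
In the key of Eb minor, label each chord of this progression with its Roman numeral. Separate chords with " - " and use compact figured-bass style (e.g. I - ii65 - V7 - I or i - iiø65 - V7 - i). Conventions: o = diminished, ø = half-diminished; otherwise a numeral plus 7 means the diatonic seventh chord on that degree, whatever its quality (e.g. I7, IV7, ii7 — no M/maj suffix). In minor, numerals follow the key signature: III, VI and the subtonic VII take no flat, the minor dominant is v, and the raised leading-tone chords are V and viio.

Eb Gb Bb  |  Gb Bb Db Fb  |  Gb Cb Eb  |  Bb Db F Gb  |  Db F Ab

i - V7/VI - VI64 - III65 - VII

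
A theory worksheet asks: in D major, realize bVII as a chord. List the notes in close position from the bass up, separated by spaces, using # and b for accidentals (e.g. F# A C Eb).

Scale degree 7 in D major is C#; lowering it a half step gives C. bVII is a major triad on the lowered seventh degree (the subtonic), borrowed from the parallel minor.
So the chord is C-E-G.

C E G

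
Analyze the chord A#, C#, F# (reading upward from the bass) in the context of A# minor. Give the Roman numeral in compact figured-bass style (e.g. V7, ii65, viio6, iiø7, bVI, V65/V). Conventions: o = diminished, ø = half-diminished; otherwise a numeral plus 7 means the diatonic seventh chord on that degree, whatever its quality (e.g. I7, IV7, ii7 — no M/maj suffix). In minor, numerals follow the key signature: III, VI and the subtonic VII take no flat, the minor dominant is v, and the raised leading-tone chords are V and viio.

Stacked in thirds the chord is F#-A#-C#: a major triad on F#.
F# is scale degree 6 in A# minor, and a major triad on that degree is written VI.
With A# in the bass the chord is in first inversion, so the figured bass is 6.

VI6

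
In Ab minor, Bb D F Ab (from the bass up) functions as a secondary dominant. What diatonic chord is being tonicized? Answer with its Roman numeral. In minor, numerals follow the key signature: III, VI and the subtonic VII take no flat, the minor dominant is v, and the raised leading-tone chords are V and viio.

The chord is a dominant seventh chord on Bb.
A dominant resolves down a perfect fifth: Bb → Eb. In Ab minor, Eb is scale degree 5, i.e. V.

V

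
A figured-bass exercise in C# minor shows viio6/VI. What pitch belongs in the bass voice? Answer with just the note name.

B

The applied chord viio6/VI is rooted on G#: G#-B-D.
The figure 6 means first inversion — the third is in the bass.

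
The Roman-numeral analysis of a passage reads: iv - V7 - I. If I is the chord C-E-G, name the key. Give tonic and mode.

I is given as C-E-G — a major triad with root C.
If C is scale degree 1 and the mode makes that degree carry a major triad, the tonic is C and the mode is major.

C major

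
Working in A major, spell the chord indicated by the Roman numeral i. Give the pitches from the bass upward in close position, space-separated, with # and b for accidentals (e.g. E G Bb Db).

A C E

Scale degree 1 in A major is A; here the chord built on it is altered to a minor triad. i is the minor tonic, borrowed from the parallel minor.
So the chord is A-C-E.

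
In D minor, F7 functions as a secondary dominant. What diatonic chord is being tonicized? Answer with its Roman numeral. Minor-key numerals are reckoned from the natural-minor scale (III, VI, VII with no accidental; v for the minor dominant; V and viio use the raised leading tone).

The chord is a dominant seventh chord on F.
A dominant resolves down a perfect fifth: F → Bb. In D minor, Bb is scale degree 6, i.e. VI.

VI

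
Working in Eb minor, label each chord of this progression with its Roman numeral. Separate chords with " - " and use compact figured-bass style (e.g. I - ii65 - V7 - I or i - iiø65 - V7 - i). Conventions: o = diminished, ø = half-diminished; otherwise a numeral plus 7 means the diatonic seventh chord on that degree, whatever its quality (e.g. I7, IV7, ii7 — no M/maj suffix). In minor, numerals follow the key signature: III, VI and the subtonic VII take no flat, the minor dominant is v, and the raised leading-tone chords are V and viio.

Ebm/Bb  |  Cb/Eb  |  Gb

Ebm/Bb: root Eb is the tonic; minor triad there is i64.
Cb/Eb: root Cb is the submediant; major triad there is VI6.
Gb has root Gb, degree 3 in Eb minor, so III.

i64 - VI6 - III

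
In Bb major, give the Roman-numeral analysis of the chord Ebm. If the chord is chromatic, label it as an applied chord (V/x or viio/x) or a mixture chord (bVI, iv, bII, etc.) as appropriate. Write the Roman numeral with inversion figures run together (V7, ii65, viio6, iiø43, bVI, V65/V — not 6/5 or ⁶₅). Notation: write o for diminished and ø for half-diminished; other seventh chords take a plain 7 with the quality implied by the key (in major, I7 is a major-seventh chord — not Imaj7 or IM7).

iv

The pitches Eb-Gb-Bb form a minor triad rooted on Eb.
Eb is the fourth degree of Bb major. This is the minor subdominant, borrowed from the parallel minor.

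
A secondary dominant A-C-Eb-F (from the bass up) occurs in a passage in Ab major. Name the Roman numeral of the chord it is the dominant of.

The chord is a dominant seventh chord on F.
A dominant resolves down a perfect fifth: F → Bb. In Ab major, Bb is scale degree 2, i.e. ii.

ii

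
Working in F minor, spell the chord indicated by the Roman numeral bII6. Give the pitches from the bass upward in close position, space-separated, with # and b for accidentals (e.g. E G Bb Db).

Bb Db Gb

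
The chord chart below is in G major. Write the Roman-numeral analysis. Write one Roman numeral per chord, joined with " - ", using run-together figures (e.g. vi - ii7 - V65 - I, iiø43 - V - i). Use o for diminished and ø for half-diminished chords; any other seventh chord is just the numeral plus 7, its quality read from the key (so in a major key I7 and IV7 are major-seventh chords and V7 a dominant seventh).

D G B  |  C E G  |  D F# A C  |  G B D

D-G-B has root G, degree 1 in G major, so I64.
C-E-G has root C, degree 4 in G major, so IV.
D-F#-A-C: dominant seventh chord on D = scale degree 5 → V7.
G-B-D has root G, degree 1 in G major, so I.

I64 - IV - V7 - I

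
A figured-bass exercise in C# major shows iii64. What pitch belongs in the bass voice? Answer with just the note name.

iii in C# major has root E#; the chord is E#-G#-B#.
The figure 64 means second inversion — the fifth is in the bass.

B#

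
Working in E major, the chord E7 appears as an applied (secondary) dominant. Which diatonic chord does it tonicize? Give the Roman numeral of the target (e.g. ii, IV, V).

The chord is a dominant seventh chord on E.
A dominant resolves down a perfect fifth: E → A. In E major, A is scale degree 4, i.e. IV.

IV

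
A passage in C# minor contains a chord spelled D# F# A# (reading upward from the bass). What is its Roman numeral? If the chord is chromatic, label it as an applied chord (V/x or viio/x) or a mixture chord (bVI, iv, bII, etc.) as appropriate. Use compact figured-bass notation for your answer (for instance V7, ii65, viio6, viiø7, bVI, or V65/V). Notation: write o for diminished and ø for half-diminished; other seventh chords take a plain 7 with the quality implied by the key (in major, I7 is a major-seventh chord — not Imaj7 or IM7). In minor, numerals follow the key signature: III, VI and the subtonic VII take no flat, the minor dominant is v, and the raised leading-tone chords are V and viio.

Stacked in thirds the chord is D#-F#-A#: a minor triad on D#.
D# is the second degree of C# minor. This is the minor supertonic, borrowed from the parallel major (the Dorian ii).

ii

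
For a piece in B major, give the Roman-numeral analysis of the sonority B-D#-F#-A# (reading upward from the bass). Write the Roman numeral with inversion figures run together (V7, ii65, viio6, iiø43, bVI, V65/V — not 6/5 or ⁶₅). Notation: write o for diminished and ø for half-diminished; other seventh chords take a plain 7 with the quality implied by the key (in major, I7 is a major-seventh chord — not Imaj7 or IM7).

I7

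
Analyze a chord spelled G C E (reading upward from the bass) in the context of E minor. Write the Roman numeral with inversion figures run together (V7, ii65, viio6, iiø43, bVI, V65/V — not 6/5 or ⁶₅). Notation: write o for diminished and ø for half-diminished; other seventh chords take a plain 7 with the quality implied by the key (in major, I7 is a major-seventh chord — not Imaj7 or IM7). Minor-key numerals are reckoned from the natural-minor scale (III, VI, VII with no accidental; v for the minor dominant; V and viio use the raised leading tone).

VI64

The pitches C-E-G form a major triad rooted on C.
In E minor, C is the submediant; the diatonic major triad there is VI.
With G in the bass the chord is in second inversion, so the figured bass is 64.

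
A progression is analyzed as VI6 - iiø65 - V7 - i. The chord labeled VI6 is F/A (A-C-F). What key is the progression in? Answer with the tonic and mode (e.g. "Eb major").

The anchor chord is a major triad on F, labeled VI6.
If F is scale degree 6 and the mode makes that degree carry a major triad, the tonic is A and the mode is minor.

A minor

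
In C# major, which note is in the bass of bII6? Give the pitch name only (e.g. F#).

bII in C# major has root D; the chord is D-F#-A.
The figure 6 means first inversion — the third is in the bass.

F#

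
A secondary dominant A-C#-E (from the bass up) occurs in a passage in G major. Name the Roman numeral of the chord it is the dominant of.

V

The chord is a major triad on A.
A dominant resolves down a perfect fifth: A → D. In G major, D is scale degree 5, i.e. V.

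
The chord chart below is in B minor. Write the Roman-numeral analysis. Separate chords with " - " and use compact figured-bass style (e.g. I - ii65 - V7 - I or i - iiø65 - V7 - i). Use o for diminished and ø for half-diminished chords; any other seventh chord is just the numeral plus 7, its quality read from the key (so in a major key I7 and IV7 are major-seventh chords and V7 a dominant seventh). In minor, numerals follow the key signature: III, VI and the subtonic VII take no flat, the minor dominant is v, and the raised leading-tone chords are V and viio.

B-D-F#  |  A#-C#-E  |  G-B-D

i - viio - VI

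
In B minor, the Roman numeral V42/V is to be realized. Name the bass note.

B

The applied chord V42/V is rooted on C#: C#-E#-G#-B.
The figure 42 means third inversion — the seventh is in the bass.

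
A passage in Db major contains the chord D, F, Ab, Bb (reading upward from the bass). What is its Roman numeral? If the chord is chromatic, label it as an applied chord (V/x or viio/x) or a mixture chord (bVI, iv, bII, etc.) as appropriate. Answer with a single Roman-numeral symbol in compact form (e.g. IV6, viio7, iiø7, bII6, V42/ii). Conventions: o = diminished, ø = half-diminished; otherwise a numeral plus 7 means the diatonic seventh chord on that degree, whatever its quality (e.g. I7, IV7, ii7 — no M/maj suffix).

V65/ii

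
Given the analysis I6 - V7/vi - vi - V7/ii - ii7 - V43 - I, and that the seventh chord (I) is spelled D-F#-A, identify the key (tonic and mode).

I is given as D-F#-A — a major triad with root D.
If D is scale degree 1 and the mode makes that degree carry a major triad, the tonic is D and the mode is major.

D major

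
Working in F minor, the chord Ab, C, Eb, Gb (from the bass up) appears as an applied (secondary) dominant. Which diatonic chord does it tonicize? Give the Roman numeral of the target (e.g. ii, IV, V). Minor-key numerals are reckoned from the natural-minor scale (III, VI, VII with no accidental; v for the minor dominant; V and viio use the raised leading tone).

The chord is a dominant seventh chord on Ab.
A dominant resolves down a perfect fifth: Ab → Db. In F minor, Db is scale degree 6, i.e. VI.

VI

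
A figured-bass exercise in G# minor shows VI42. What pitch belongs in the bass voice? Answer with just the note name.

VI in G# minor has root E; the chord is E-G#-B-D#.
The figure 42 means third inversion — the seventh is in the bass.

D#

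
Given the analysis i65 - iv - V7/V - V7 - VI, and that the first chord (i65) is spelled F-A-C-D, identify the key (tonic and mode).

D minor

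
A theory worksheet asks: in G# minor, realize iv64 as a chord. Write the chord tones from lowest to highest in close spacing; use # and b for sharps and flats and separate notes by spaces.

In G# minor, scale degree 4 is C#, and the diatonic chord built there is a minor triad.
That chord is spelled C#-E-G#.
The figured bass 64 indicates second inversion, placing the fifth (G#) in the bass: G#-C#-E.

G# C# E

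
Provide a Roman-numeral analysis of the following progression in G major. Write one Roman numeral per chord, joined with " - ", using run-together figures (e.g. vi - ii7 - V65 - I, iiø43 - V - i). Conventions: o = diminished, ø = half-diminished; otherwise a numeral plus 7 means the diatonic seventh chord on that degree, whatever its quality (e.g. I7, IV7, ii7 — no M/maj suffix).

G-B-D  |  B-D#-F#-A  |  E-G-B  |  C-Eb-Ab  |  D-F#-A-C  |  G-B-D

I - V7/vi - vi - bII6 - V7 - I

G-B-D: major triad on G = scale degree 1 → I.
B-D#-F#-A: a dominant seventh chord on B, the applied dominant of vi → V7/vi.
E-G-B: minor triad on E = scale degree 6 → vi.
C-Eb-Ab: major triad on Ab — chromatic; Ab is the lowered second degree, so this is the Neapolitan sixth, bII6 (third, C, in the bass — hence the 6).
D-F#-A-C has root D, degree 5 in G major, so V7.
G-B-D: major triad on G = scale degree 1 → I.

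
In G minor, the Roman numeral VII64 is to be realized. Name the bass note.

VII in G minor has root F; the chord is F-A-C.
The figure 64 means second inversion — the fifth is in the bass.

C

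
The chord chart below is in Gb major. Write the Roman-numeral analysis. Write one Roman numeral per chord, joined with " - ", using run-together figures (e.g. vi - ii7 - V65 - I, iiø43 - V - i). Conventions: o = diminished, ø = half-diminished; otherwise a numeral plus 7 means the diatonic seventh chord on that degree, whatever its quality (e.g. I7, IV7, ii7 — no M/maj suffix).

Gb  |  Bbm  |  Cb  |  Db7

I - iii - IV - V7

Gb has root Gb, degree 1 in Gb major, so I.
Bbm: root Bb is the mediant; minor triad there is iii.
Cb has root Cb, degree 4 in Gb major, so IV.
Db7: root Db is the dominant; dominant seventh chord there is V7.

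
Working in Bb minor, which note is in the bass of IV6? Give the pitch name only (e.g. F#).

IV in Bb minor has root Eb; the chord is Eb-G-Bb.
The figure 6 means first inversion — the third is in the bass.

G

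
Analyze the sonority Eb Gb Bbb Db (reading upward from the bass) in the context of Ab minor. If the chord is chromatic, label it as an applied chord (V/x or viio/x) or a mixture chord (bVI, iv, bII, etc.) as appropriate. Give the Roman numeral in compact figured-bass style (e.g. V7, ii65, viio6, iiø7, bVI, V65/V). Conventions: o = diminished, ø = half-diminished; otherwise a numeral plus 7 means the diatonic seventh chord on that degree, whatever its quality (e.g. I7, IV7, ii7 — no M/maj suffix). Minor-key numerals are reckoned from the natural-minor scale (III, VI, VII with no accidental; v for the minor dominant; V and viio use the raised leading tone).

Stacked in thirds the chord is Eb-Gb-Bbb-Db: a half-diminished seventh chord on Eb.
Eb sits a half step below Fb (VI in Ab minor); a diminished chord there is the applied leading-tone chord of VI.

viiø7/VI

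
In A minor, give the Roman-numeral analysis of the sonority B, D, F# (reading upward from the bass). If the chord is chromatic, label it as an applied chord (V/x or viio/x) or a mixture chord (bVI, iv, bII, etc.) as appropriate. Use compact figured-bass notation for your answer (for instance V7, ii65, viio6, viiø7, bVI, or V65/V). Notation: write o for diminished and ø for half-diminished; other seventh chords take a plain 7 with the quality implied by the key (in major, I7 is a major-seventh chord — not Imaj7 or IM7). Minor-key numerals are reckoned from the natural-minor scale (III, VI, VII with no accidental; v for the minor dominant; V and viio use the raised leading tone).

The pitches B-D-F# form a minor triad rooted on B.
B is the second degree of A minor. This is the minor supertonic, borrowed from the parallel major (the Dorian ii).

ii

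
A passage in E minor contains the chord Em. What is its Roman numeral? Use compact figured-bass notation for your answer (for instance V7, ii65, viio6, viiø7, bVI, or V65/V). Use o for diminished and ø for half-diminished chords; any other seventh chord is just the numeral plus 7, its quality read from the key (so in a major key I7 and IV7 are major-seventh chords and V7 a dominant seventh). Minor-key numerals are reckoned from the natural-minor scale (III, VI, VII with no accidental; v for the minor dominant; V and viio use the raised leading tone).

The pitches E-G-B form a minor triad rooted on E.
E is scale degree 1 in E minor, and a minor triad on that degree is written i.

i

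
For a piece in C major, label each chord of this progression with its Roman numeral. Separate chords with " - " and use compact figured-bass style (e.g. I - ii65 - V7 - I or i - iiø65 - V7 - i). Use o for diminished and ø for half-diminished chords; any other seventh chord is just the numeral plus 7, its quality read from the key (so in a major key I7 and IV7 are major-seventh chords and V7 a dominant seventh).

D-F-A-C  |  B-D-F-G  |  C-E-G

ii7 - V65 - I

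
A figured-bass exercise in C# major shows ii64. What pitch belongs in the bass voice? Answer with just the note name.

A#

ii in C# major has root D#; the chord is D#-F#-A#.
The figure 64 means second inversion — the fifth is in the bass.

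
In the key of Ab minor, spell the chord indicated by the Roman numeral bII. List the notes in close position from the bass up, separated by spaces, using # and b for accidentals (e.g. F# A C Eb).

bII is the Neapolitan chord — a major triad on the lowered second degree. In Ab minor that root is Bbb.
So the chord is Bbb-Db-Fb, a major triad.

Bbb Db Fb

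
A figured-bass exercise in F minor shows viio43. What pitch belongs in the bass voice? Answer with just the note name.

Bb

viio in F minor has root E; the chord is E-G-Bb-Db.
The figure 43 means second inversion — the fifth is in the bass.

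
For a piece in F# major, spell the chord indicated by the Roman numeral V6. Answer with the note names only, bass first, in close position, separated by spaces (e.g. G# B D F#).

E# G# C#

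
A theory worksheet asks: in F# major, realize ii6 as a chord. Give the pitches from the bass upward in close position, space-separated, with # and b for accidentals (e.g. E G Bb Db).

B D# G#

In F# major, the second degree is G#, and the diatonic chord built there is a minor triad.
That chord is spelled G#-B-D#.
With the 6 figure the chord is in first inversion; from the bass B upward in close position it reads B-D#-G#.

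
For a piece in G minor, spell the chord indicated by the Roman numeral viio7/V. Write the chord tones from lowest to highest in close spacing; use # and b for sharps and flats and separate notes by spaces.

The slash marks an applied leading-tone chord: viio of V. In G minor, V is D, so the leading tone to it is C#, a half step below.
Building a fully diminished seventh chord on C# gives C#-E-G-Bb.

C# E G Bb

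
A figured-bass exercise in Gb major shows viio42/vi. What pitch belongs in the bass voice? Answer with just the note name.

Cb

The applied chord viio42/vi is rooted on D: D-F-Ab-Cb.
The figure 42 means third inversion — the seventh is in the bass.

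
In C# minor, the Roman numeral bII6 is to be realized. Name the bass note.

F#

bII in C# minor has root D; the chord is D-F#-A.
The figure 6 means first inversion — the third is in the bass.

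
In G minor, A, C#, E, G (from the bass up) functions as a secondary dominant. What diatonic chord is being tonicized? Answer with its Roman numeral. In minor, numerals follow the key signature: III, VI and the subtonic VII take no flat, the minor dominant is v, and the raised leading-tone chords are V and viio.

V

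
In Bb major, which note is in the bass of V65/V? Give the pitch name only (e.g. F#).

The applied chord V65/V is rooted on C: C-E-G-Bb.
The figure 65 means first inversion — the third is in the bass.

E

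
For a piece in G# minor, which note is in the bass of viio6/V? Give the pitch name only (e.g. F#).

The applied chord viio6/V is rooted on C##: C##-E#-G#.
The figure 6 means first inversion — the third is in the bass.

E#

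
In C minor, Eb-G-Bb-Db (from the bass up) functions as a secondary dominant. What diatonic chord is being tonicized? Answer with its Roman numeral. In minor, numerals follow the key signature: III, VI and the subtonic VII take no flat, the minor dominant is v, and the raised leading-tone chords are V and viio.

VI

The chord is a dominant seventh chord on Eb.
A dominant resolves down a perfect fifth: Eb → Ab. In C minor, Ab is scale degree 6, i.e. VI.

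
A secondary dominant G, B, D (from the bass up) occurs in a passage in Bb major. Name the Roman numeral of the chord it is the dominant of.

The chord is a major triad on G.
A dominant resolves down a perfect fifth: G → C. In Bb major, C is scale degree 2, i.e. ii.

ii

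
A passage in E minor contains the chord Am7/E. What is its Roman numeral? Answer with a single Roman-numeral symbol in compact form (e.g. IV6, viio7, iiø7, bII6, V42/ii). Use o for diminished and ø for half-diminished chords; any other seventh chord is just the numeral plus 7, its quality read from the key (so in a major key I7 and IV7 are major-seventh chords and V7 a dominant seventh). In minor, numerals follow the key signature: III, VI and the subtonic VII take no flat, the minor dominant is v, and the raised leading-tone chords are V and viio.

iv43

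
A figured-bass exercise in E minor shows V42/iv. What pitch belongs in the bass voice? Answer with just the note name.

D

The applied chord V42/iv is rooted on E: E-G#-B-D.
The figure 42 means third inversion — the seventh is in the bass.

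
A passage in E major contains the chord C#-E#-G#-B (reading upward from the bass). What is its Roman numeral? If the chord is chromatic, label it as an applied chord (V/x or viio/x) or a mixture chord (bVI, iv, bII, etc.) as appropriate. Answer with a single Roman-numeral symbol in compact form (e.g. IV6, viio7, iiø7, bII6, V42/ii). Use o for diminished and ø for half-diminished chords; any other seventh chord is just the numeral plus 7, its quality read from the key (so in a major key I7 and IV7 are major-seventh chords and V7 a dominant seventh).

V7/ii

The pitches C#-E#-G#-B form a dominant seventh chord rooted on C#.
C# is not a diatonic chord root with this quality in E major, but it lies a perfect fifth above F# (ii), so the chord functions as an applied dominant of ii.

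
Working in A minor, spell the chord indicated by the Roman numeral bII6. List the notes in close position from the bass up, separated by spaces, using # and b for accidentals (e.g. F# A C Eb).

D F Bb

bII6 is the Neapolitan sixth — a major triad on the lowered second degree, here in its customary first inversion. In A minor that root is Bb.
So the chord is Bb-D-F, a major triad.
The figured bass 6 indicates first inversion, placing the third (D) in the bass: D-F-Bb.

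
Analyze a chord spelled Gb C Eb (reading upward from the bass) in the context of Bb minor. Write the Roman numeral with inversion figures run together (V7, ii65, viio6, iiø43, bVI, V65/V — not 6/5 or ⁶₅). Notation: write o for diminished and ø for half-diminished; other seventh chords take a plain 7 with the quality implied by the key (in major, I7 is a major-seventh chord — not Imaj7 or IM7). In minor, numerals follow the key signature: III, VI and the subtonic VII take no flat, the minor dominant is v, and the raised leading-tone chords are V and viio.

The pitches C-Eb-Gb form a diminished triad rooted on C.
C is scale degree 2 in Bb minor, and a diminished triad on that degree is written iio.
With Gb in the bass the chord is in second inversion, so the figured bass is 64.

iio64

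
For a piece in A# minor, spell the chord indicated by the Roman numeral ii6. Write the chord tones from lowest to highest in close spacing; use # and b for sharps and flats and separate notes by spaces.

D# F## B#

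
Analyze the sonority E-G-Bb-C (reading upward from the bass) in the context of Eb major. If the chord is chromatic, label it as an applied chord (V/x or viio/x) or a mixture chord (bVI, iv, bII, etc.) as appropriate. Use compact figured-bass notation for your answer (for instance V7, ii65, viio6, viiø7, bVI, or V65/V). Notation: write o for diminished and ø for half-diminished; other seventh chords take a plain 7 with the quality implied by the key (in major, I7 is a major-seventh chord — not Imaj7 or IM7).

V65/ii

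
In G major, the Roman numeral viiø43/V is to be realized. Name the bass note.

G

The applied chord viiø43/V is rooted on C#: C#-E-G-B.
The figure 43 means second inversion — the fifth is in the bass.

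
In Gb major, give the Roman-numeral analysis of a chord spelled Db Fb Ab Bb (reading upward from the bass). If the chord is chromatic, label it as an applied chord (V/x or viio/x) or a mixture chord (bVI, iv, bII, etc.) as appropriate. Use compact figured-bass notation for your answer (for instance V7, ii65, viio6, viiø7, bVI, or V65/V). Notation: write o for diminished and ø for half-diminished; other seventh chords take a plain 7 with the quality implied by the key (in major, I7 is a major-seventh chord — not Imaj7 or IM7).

Stacked in thirds the chord is Bb-Db-Fb-Ab: a half-diminished seventh chord on Bb.
Bb sits a half step below Cb (IV in Gb major); a diminished chord there is the applied leading-tone chord of IV.
With Db in the bass the chord is in first inversion, so the figured bass is 65.

viiø65/IV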